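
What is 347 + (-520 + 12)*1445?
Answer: -733713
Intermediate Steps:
347 + (-520 + 12)*1445 = 347 - 508*1445 = 347 - 734060 = -733713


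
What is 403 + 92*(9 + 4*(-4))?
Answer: -241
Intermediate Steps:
403 + 92*(9 + 4*(-4)) = 403 + 92*(9 - 16) = 403 + 92*(-7) = 403 - 644 = -241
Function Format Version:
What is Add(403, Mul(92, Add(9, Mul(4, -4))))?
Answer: -241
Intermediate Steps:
Add(403, Mul(92, Add(9, Mul(4, -4)))) = Add(403, Mul(92, Add(9, -16))) = Add(403, Mul(92, -7)) = Add(403, -644) = -241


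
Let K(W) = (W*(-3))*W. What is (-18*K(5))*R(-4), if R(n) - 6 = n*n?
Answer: 29700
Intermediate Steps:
R(n) = 6 + n² (R(n) = 6 + n*n = 6 + n²)
K(W) = -3*W² (K(W) = (-3*W)*W = -3*W²)
(-18*K(5))*R(-4) = (-(-54)*5²)*(6 + (-4)²) = (-(-54)*25)*(6 + 16) = -18*(-75)*22 = 1350*22 = 29700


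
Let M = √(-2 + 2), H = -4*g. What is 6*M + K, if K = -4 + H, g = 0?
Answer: -4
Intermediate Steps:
H = 0 (H = -4*0 = 0)
M = 0 (M = √0 = 0)
K = -4 (K = -4 + 0 = -4)
6*M + K = 6*0 - 4 = 0 - 4 = -4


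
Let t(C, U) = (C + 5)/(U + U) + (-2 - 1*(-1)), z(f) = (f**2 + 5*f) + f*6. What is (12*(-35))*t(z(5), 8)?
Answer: -7245/4 ≈ -1811.3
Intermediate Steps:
z(f) = f**2 + 11*f (z(f) = (f**2 + 5*f) + 6*f = f**2 + 11*f)
t(C, U) = -1 + (5 + C)/(2*U) (t(C, U) = (5 + C)/((2*U)) + (-2 + 1) = (5 + C)*(1/(2*U)) - 1 = (5 + C)/(2*U) - 1 = -1 + (5 + C)/(2*U))
(12*(-35))*t(z(5), 8) = (12*(-35))*((1/2)*(5 + 5*(11 + 5) - 2*8)/8) = -210*(5 + 5*16 - 16)/8 = -210*(5 + 80 - 16)/8 = -210*69/8 = -420*69/16 = -7245/4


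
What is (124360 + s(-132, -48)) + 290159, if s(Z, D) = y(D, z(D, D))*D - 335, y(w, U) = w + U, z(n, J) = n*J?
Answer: 305896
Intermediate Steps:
z(n, J) = J*n
y(w, U) = U + w
s(Z, D) = -335 + D*(D + D²) (s(Z, D) = (D*D + D)*D - 335 = (D² + D)*D - 335 = (D + D²)*D - 335 = D*(D + D²) - 335 = -335 + D*(D + D²))
(124360 + s(-132, -48)) + 290159 = (124360 + (-335 + (-48)²*(1 - 48))) + 290159 = (124360 + (-335 + 2304*(-47))) + 290159 = (124360 + (-335 - 108288)) + 290159 = (124360 - 108623) + 290159 = 15737 + 290159 = 305896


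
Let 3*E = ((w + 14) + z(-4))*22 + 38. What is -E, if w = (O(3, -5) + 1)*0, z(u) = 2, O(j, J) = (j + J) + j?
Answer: -130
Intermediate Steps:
O(j, J) = J + 2*j (O(j, J) = (J + j) + j = J + 2*j)
w = 0 (w = ((-5 + 2*3) + 1)*0 = ((-5 + 6) + 1)*0 = (1 + 1)*0 = 2*0 = 0)
E = 130 (E = (((0 + 14) + 2)*22 + 38)/3 = ((14 + 2)*22 + 38)/3 = (16*22 + 38)/3 = (352 + 38)/3 = (1/3)*390 = 130)
-E = -1*130 = -130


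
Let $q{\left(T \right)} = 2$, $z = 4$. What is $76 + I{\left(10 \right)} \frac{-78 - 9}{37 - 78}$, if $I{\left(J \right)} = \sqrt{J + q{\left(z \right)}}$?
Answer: $76 + \frac{174 \sqrt{3}}{41} \approx 83.351$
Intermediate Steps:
$I{\left(J \right)} = \sqrt{2 + J}$ ($I{\left(J \right)} = \sqrt{J + 2} = \sqrt{2 + J}$)
$76 + I{\left(10 \right)} \frac{-78 - 9}{37 - 78} = 76 + \sqrt{2 + 10} \frac{-78 - 9}{37 - 78} = 76 + \sqrt{12} \left(- \frac{87}{-41}\right) = 76 + 2 \sqrt{3} \left(\left(-87\right) \left(- \frac{1}{41}\right)\right) = 76 + 2 \sqrt{3} \cdot \frac{87}{41} = 76 + \frac{174 \sqrt{3}}{41}$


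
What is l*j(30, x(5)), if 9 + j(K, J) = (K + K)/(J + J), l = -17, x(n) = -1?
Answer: 663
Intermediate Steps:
j(K, J) = -9 + K/J (j(K, J) = -9 + (K + K)/(J + J) = -9 + (2*K)/((2*J)) = -9 + (2*K)*(1/(2*J)) = -9 + K/J)
l*j(30, x(5)) = -17*(-9 + 30/(-1)) = -17*(-9 + 30*(-1)) = -17*(-9 - 30) = -17*(-39) = 663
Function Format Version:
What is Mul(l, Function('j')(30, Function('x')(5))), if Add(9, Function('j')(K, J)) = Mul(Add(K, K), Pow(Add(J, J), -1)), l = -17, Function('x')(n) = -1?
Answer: 663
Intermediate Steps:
Function('j')(K, J) = Add(-9, Mul(K, Pow(J, -1))) (Function('j')(K, J) = Add(-9, Mul(Add(K, K), Pow(Add(J, J), -1))) = Add(-9, Mul(Mul(2, K), Pow(Mul(2, J), -1))) = Add(-9, Mul(Mul(2, K), Mul(Rational(1, 2), Pow(J, -1)))) = Add(-9, Mul(K, Pow(J, -1))))
Mul(l, Function('j')(30, Function('x')(5))) = Mul(-17, Add(-9, Mul(30, Pow(-1, -1)))) = Mul(-17, Add(-9, Mul(30, -1))) = Mul(-17, Add(-9, -30)) = Mul(-17, -39) = 663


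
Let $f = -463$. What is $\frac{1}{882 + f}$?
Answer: $\frac{1}{419} \approx 0.0023866$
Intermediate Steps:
$\frac{1}{882 + f} = \frac{1}{882 - 463} = \frac{1}{419}$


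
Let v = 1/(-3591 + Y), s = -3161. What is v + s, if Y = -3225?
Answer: -21545377/6816 ≈ -3161.0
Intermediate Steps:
v = -1/6816 (v = 1/(-3591 - 3225) = 1/(-6816) = -1/6816 ≈ -0.00014671)
v + s = -1/6816 - 3161 = -21545377/6816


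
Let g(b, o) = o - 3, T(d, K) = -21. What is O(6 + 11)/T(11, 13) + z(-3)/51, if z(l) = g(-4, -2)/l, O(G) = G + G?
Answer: -1699/1071 ≈ -1.5864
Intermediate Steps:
g(b, o) = -3 + o
O(G) = 2*G
z(l) = -5/l (z(l) = (-3 - 2)/l = -5/l)
O(6 + 11)/T(11, 13) + z(-3)/51 = (2*(6 + 11))/(-21) - 5/(-3)/51 = (2*17)*(-1/21) - 5*(-1/3)*(1/51) = 34*(-1/21) + (5/3)*(1/51) = -34/21 + 5/153 = -1699/1071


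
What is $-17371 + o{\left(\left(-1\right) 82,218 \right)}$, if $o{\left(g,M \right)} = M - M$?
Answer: $-17371$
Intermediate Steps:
$o{\left(g,M \right)} = 0$
$-17371 + o{\left(\left(-1\right) 82,218 \right)} = -17371 + 0 = -17371$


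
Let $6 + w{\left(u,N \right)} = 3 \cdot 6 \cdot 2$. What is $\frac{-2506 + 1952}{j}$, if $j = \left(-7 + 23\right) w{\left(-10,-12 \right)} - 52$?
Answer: $- \frac{277}{214} \approx -1.2944$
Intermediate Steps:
$w{\left(u,N \right)} = 30$ ($w{\left(u,N \right)} = -6 + 3 \cdot 6 \cdot 2 = -6 + 18 \cdot 2 = -6 + 36 = 30$)
$j = 428$ ($j = \left(-7 + 23\right) 30 - 52 = 16 \cdot 30 - 52 = 480 - 52 = 428$)
$\frac{-2506 + 1952}{j} = \frac{-2506 + 1952}{428} = \left(-554\right) \frac{1}{428} = - \frac{277}{214}$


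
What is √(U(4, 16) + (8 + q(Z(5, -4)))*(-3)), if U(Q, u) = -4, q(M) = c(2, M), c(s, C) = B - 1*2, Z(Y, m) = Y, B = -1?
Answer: I*√19 ≈ 4.3589*I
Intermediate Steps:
c(s, C) = -3 (c(s, C) = -1 - 1*2 = -1 - 2 = -3)
q(M) = -3
√(U(4, 16) + (8 + q(Z(5, -4)))*(-3)) = √(-4 + (8 - 3)*(-3)) = √(-4 + 5*(-3)) = √(-4 - 15) = √(-19) = I*√19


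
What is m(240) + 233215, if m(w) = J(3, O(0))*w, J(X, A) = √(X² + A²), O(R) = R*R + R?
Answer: 233935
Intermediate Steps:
O(R) = R + R² (O(R) = R² + R = R + R²)
J(X, A) = √(A² + X²)
m(w) = 3*w (m(w) = √((0*(1 + 0))² + 3²)*w = √((0*1)² + 9)*w = √(0² + 9)*w = √(0 + 9)*w = √9*w = 3*w)
m(240) + 233215 = 3*240 + 233215 = 720 + 233215 = 233935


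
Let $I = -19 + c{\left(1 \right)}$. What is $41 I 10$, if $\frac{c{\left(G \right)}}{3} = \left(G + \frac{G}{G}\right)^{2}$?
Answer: $-2870$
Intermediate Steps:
$c{\left(G \right)} = 3 \left(1 + G\right)^{2}$ ($c{\left(G \right)} = 3 \left(G + \frac{G}{G}\right)^{2} = 3 \left(G + 1\right)^{2} = 3 \left(1 + G\right)^{2}$)
$I = -7$ ($I = -19 + 3 \left(1 + 1\right)^{2} = -19 + 3 \cdot 2^{2} = -19 + 3 \cdot 4 = -19 + 12 = -7$)
$41 I 10 = 41 \left(-7\right) 10 = \left(-287\right) 10 = -2870$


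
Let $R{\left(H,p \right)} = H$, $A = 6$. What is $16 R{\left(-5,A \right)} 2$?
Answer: $-160$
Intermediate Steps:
$16 R{\left(-5,A \right)} 2 = 16 \left(-5\right) 2 = \left(-80\right) 2 = -160$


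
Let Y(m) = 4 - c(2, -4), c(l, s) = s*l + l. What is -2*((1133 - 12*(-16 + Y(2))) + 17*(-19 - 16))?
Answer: -1220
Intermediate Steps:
c(l, s) = l + l*s (c(l, s) = l*s + l = l + l*s)
Y(m) = 10 (Y(m) = 4 - 2*(1 - 4) = 4 - 2*(-3) = 4 - 1*(-6) = 4 + 6 = 10)
-2*((1133 - 12*(-16 + Y(2))) + 17*(-19 - 16)) = -2*((1133 - 12*(-16 + 10)) + 17*(-19 - 16)) = -2*((1133 - 12*(-6)) + 17*(-35)) = -2*((1133 + 72) - 595) = -2*(1205 - 595) = -2*610 = -1220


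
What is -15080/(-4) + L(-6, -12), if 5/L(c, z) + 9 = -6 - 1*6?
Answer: 79165/21 ≈ 3769.8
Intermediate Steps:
L(c, z) = -5/21 (L(c, z) = 5/(-9 + (-6 - 1*6)) = 5/(-9 + (-6 - 6)) = 5/(-9 - 12) = 5/(-21) = 5*(-1/21) = -5/21)
-15080/(-4) + L(-6, -12) = -15080/(-4) - 5/21 = -15080*(-1)/4 - 5/21 = -116*(-65/2) - 5/21 = 3770 - 5/21 = 79165/21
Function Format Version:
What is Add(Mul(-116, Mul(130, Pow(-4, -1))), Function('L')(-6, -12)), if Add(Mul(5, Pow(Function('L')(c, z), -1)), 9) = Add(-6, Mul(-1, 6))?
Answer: Rational(79165, 21) ≈ 3769.8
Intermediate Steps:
Function('L')(c, z) = Rational(-5, 21) (Function('L')(c, z) = Mul(5, Pow(Add(-9, Add(-6, Mul(-1, 6))), -1)) = Mul(5, Pow(Add(-9, Add(-6, -6)), -1)) = Mul(5, Pow(Add(-9, -12), -1)) = Mul(5, Pow(-21, -1)) = Mul(5, Rational(-1, 21)) = Rational(-5, 21))
Add(Mul(-116, Mul(130, Pow(-4, -1))), Function('L')(-6, -12)) = Add(Mul(-116, Mul(130, Pow(-4, -1))), Rational(-5, 21)) = Add(Mul(-116, Mul(130, Rational(-1, 4))), Rational(-5, 21)) = Add(Mul(-116, Rational(-65, 2)), Rational(-5, 21)) = Add(3770, Rational(-5, 21)) = Rational(79165, 21)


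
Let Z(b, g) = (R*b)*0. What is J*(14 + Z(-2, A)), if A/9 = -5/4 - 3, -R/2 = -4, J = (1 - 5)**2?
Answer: 224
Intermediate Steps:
J = 16 (J = (-4)**2 = 16)
R = 8 (R = -2*(-4) = 8)
A = -153/4 (A = 9*(-5/4 - 3) = 9*(-17/4) = -153/4 ≈ -38.250)
Z(b, g) = 0 (Z(b, g) = (8*b)*0 = 0)
J*(14 + Z(-2, A)) = 16*(14 + 0) = 16*14 = 224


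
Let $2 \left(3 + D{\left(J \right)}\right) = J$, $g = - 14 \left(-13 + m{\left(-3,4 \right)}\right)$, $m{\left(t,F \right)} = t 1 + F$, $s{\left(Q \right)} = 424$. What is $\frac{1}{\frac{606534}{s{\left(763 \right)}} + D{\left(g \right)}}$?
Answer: $\frac{212}{320439} \approx 0.00066159$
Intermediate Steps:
$m{\left(t,F \right)} = F + t$ ($m{\left(t,F \right)} = t + F = F + t$)
$g = 168$ ($g = - 14 \left(-13 + \left(4 - 3\right)\right) = - 14 \left(-13 + 1\right) = \left(-14\right) \left(-12\right) = 168$)
$D{\left(J \right)} = -3 + \frac{J}{2}$
$\frac{1}{\frac{606534}{s{\left(763 \right)}} + D{\left(g \right)}} = \frac{1}{\frac{606534}{424} + \left(-3 + \frac{1}{2} \cdot 168\right)} = \frac{1}{606534 \cdot \frac{1}{424} + \left(-3 + 84\right)} = \frac{1}{\frac{303267}{212} + 81} = \frac{1}{\frac{320439}{212}} = \frac{212}{320439}$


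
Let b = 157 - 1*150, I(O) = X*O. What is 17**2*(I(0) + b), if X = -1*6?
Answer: 2023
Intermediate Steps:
X = -6
I(O) = -6*O
b = 7 (b = 157 - 150 = 7)
17**2*(I(0) + b) = 17**2*(-6*0 + 7) = 289*(0 + 7) = 289*7 = 2023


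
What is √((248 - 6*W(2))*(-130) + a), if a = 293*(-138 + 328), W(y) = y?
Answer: 7*√510 ≈ 158.08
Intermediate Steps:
a = 55670 (a = 293*190 = 55670)
√((248 - 6*W(2))*(-130) + a) = √((248 - 6*2)*(-130) + 55670) = √((248 - 12)*(-130) + 55670) = √(236*(-130) + 55670) = √(-30680 + 55670) = √24990 = 7*√510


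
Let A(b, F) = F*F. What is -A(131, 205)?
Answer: -42025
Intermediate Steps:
A(b, F) = F²
-A(131, 205) = -1*205² = -1*42025 = -42025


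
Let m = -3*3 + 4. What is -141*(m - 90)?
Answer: 13395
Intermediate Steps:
m = -5 (m = -9 + 4 = -5)
-141*(m - 90) = -141*(-5 - 90) = -141*(-95) = 13395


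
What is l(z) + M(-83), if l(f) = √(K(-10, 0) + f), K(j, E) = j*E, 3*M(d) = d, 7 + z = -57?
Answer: -83/3 + 8*I ≈ -27.667 + 8.0*I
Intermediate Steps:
z = -64 (z = -7 - 57 = -64)
M(d) = d/3
K(j, E) = E*j
l(f) = √f (l(f) = √(0*(-10) + f) = √(0 + f) = √f)
l(z) + M(-83) = √(-64) + (⅓)*(-83) = 8*I - 83/3 = -83/3 + 8*I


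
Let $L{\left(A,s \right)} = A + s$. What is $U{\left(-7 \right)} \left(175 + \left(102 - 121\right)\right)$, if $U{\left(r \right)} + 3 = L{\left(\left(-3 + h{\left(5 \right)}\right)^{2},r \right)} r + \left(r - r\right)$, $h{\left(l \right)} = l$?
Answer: $2808$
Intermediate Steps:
$U{\left(r \right)} = -3 + r \left(4 + r\right)$ ($U{\left(r \right)} = -3 + \left(\left(\left(-3 + 5\right)^{2} + r\right) r + \left(r - r\right)\right) = -3 + \left(\left(2^{2} + r\right) r + 0\right) = -3 + \left(\left(4 + r\right) r + 0\right) = -3 + \left(r \left(4 + r\right) + 0\right) = -3 + r \left(4 + r\right)$)
$U{\left(-7 \right)} \left(175 + \left(102 - 121\right)\right) = \left(-3 - 7 \left(4 - 7\right)\right) \left(175 + \left(102 - 121\right)\right) = \left(-3 - -21\right) \left(175 + \left(102 - 121\right)\right) = \left(-3 + 21\right) \left(175 - 19\right) = 18 \cdot 156 = 2808$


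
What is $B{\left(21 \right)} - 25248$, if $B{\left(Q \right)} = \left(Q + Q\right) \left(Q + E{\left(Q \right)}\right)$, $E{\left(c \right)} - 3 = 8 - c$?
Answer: $-24786$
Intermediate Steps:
$E{\left(c \right)} = 11 - c$ ($E{\left(c \right)} = 3 - \left(-8 + c\right) = 11 - c$)
$B{\left(Q \right)} = 22 Q$ ($B{\left(Q \right)} = \left(Q + Q\right) \left(Q - \left(-11 + Q\right)\right) = 2 Q 11 = 22 Q$)
$B{\left(21 \right)} - 25248 = 22 \cdot 21 - 25248 = 462 - 25248 = -24786$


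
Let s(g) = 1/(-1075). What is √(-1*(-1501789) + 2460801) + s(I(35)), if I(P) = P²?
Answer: -1/1075 + √3962590 ≈ 1990.6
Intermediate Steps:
s(g) = -1/1075
√(-1*(-1501789) + 2460801) + s(I(35)) = √(-1*(-1501789) + 2460801) - 1/1075 = √(1501789 + 2460801) - 1/1075 = √3962590 - 1/1075 = -1/1075 + √3962590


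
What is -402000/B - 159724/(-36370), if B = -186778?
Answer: 11113417318/1698278965 ≈ 6.5439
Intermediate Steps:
-402000/B - 159724/(-36370) = -402000/(-186778) - 159724/(-36370) = -402000*(-1/186778) - 159724*(-1/36370) = 201000/93389 + 79862/18185 = 11113417318/1698278965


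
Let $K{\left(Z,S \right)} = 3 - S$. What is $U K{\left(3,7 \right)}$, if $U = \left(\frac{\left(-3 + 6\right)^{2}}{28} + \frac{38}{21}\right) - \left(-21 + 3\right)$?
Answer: $- \frac{1691}{21} \approx -80.524$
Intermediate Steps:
$U = \frac{1691}{84}$ ($U = \left(3^{2} \cdot \frac{1}{28} + 38 \cdot \frac{1}{21}\right) - -18 = \left(9 \cdot \frac{1}{28} + \frac{38}{21}\right) + 18 = \left(\frac{9}{28} + \frac{38}{21}\right) + 18 = \frac{179}{84} + 18 = \frac{1691}{84} \approx 20.131$)
$U K{\left(3,7 \right)} = \frac{1691 \left(3 - 7\right)}{84} = \frac{1691}{84} \left(-4\right) = - \frac{1691}{21}$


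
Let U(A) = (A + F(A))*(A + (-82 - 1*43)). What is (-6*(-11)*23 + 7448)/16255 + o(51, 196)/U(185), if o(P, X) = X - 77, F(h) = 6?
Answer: 20936941/37256460 ≈ 0.56197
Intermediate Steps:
o(P, X) = -77 + X
U(A) = (-125 + A)*(6 + A) (U(A) = (A + 6)*(A + (-82 - 1*43)) = (6 + A)*(A + (-82 - 43)) = (6 + A)*(A - 125) = (6 + A)*(-125 + A) = (-125 + A)*(6 + A))
(-6*(-11)*23 + 7448)/16255 + o(51, 196)/U(185) = (-6*(-11)*23 + 7448)/16255 + (-77 + 196)/(-750 + 185² - 119*185) = (66*23 + 7448)*(1/16255) + 119/(-750 + 34225 - 22015) = (1518 + 7448)*(1/16255) + 119/11460 = 8966*(1/16255) + 119*(1/11460) = 8966/16255 + 119/11460 = 20936941/37256460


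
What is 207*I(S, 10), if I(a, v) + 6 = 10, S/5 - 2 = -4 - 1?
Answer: 828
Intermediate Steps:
S = -15 (S = 10 + 5*(-4 - 1) = 10 + 5*(-5) = 10 - 25 = -15)
I(a, v) = 4 (I(a, v) = -6 + 10 = 4)
207*I(S, 10) = 207*4 = 828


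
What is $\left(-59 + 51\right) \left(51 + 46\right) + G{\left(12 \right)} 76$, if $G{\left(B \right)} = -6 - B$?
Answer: $-2144$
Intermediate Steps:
$\left(-59 + 51\right) \left(51 + 46\right) + G{\left(12 \right)} 76 = \left(-59 + 51\right) \left(51 + 46\right) + \left(-6 - 12\right) 76 = \left(-8\right) 97 + \left(-6 - 12\right) 76 = -776 - 1368 = -2144$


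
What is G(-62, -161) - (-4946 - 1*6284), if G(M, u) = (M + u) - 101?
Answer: 10906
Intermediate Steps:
G(M, u) = -101 + M + u
G(-62, -161) - (-4946 - 1*6284) = (-101 - 62 - 161) - (-4946 - 1*6284) = -324 - (-4946 - 6284) = -324 - 1*(-11230) = -324 + 11230 = 10906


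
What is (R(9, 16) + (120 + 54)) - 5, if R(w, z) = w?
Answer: 178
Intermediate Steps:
(R(9, 16) + (120 + 54)) - 5 = (9 + (120 + 54)) - 5 = (9 + 174) - 5 = 183 - 5 = 178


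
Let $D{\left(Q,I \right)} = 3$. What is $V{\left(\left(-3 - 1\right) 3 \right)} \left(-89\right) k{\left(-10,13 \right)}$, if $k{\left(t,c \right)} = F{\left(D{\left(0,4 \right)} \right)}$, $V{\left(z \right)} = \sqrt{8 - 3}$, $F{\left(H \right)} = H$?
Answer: $- 267 \sqrt{5} \approx -597.03$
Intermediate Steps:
$V{\left(z \right)} = \sqrt{5}$
$k{\left(t,c \right)} = 3$
$V{\left(\left(-3 - 1\right) 3 \right)} \left(-89\right) k{\left(-10,13 \right)} = \sqrt{5} \left(-89\right) 3 = - 89 \sqrt{5} \cdot 3 = - 267 \sqrt{5}$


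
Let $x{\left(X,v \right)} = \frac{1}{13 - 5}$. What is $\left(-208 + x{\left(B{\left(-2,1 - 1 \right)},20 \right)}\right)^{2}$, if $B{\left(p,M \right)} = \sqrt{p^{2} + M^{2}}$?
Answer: $\frac{2765569}{64} \approx 43212.0$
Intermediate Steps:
$B{\left(p,M \right)} = \sqrt{M^{2} + p^{2}}$
$x{\left(X,v \right)} = \frac{1}{8}$
$\left(-208 + x{\left(B{\left(-2,1 - 1 \right)},20 \right)}\right)^{2} = \left(-208 + \frac{1}{8}\right)^{2} = \left(- \frac{1663}{8}\right)^{2} = \frac{2765569}{64}$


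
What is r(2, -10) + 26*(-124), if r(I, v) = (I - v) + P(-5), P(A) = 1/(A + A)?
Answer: -32121/10 ≈ -3212.1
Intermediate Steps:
P(A) = 1/(2*A)
r(I, v) = -1/10 + I - v (r(I, v) = (I - v) + (1/2)/(-5) = (I - v) + (1/2)*(-1/5) = (I - v) - 1/10 = -1/10 + I - v)
r(2, -10) + 26*(-124) = (-1/10 + 2 - 1*(-10)) + 26*(-124) = (-1/10 + 2 + 10) - 3224 = 119/10 - 3224 = -32121/10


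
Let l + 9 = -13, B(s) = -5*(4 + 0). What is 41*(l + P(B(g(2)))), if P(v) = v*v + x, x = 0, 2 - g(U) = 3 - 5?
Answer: 15498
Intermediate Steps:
g(U) = 4 (g(U) = 2 - (3 - 5) = 2 - 1*(-2) = 2 + 2 = 4)
B(s) = -20 (B(s) = -5*4 = -20)
l = -22 (l = -9 - 13 = -22)
P(v) = v**2 (P(v) = v*v + 0 = v**2 + 0 = v**2)
41*(l + P(B(g(2)))) = 41*(-22 + (-20)**2) = 41*(-22 + 400) = 41*378 = 15498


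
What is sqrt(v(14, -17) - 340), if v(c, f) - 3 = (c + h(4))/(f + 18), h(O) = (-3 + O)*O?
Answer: I*sqrt(319) ≈ 17.861*I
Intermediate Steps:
h(O) = O*(-3 + O)
v(c, f) = 3 + (4 + c)/(18 + f) (v(c, f) = 3 + (c + 4*(-3 + 4))/(f + 18) = 3 + (c + 4*1)/(18 + f) = 3 + (c + 4)/(18 + f) = 3 + (4 + c)/(18 + f))
sqrt(v(14, -17) - 340) = sqrt((58 + 14 + 3*(-17))/(18 - 17) - 340) = sqrt((58 + 14 - 51)/1 - 340) = sqrt(1*21 - 340) = sqrt(21 - 340) = sqrt(-319) = I*sqrt(319)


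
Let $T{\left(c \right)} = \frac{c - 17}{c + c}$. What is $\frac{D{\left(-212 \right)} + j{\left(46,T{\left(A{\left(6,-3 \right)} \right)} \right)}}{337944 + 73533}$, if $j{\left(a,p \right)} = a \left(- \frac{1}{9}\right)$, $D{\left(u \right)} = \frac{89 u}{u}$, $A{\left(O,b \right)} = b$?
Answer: $\frac{755}{3703293} \approx 0.00020387$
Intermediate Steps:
$T{\left(c \right)} = \frac{-17 + c}{2 c}$
$D{\left(u \right)} = 89$
$j{\left(a,p \right)} = - \frac{a}{9}$ ($j{\left(a,p \right)} = a \left(\left(-1\right) \frac{1}{9}\right) = a \left(- \frac{1}{9}\right) = - \frac{a}{9}$)
$\frac{D{\left(-212 \right)} + j{\left(46,T{\left(A{\left(6,-3 \right)} \right)} \right)}}{337944 + 73533} = \frac{89 - \frac{46}{9}}{337944 + 73533} = \frac{89 - \frac{46}{9}}{411477} = \frac{755}{9} \cdot \frac{1}{411477} = \frac{755}{3703293}$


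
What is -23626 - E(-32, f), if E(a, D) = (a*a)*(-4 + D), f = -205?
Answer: 190390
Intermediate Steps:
E(a, D) = a**2*(-4 + D)
-23626 - E(-32, f) = -23626 - (-32)**2*(-4 - 205) = -23626 - 1024*(-209) = -23626 - 1*(-214016) = -23626 + 214016 = 190390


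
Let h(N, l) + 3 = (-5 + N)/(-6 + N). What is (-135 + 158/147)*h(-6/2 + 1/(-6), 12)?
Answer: 2283692/8085 ≈ 282.46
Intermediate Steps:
h(N, l) = -3 + (-5 + N)/(-6 + N)
(-135 + 158/147)*h(-6/2 + 1/(-6), 12) = (-135 + 158/147)*((13 - 2*(-6/2 + 1/(-6)))/(-6 + (-6/2 + 1/(-6)))) = (-135 + 158*(1/147))*((13 - 2*(-6*½ + 1*(-⅙)))/(-6 + (-6*½ + 1*(-⅙)))) = (-135 + 158/147)*((13 - 2*(-3 - ⅙))/(-6 + (-3 - ⅙))) = -19687*(13 - 2*(-19/6))/(147*(-6 - 19/6)) = -19687*(13 + 19/3)/(147*(-55/6)) = -(-39374)*58/(2695*3) = -19687/147*(-116/55) = 2283692/8085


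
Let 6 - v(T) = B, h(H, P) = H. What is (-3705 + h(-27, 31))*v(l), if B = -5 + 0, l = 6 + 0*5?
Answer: -41052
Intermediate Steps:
l = 6 (l = 6 + 0 = 6)
B = -5
v(T) = 11 (v(T) = 6 - 1*(-5) = 6 + 5 = 11)
(-3705 + h(-27, 31))*v(l) = (-3705 - 27)*11 = -3732*11 = -41052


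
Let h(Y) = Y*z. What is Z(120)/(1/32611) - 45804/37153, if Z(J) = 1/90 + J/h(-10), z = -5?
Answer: 262912314451/3343770 ≈ 78628.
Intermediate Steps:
h(Y) = -5*Y (h(Y) = Y*(-5) = -5*Y)
Z(J) = 1/90 + J/50 (Z(J) = 1/90 + J/((-5*(-10))) = 1*(1/90) + J/50 = 1/90 + J*(1/50) = 1/90 + J/50)
Z(120)/(1/32611) - 45804/37153 = (1/90 + (1/50)*120)/(1/32611) - 45804/37153 = (1/90 + 12/5)/(1/32611) - 45804*1/37153 = (217/90)*32611 - 45804/37153 = 7076587/90 - 45804/37153 = 262912314451/3343770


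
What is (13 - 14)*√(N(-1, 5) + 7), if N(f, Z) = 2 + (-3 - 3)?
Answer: -√3 ≈ -1.7320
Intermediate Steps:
N(f, Z) = -4 (N(f, Z) = 2 - 6 = -4)
(13 - 14)*√(N(-1, 5) + 7) = (13 - 14)*√(-4 + 7) = -√3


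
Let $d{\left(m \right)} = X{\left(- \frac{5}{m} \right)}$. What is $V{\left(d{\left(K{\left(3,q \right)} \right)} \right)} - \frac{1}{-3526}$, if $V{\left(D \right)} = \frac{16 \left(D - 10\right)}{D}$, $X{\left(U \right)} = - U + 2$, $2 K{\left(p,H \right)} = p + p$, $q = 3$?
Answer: $- \frac{1071893}{38786} \approx -27.636$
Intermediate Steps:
$K{\left(p,H \right)} = p$ ($K{\left(p,H \right)} = \frac{p + p}{2} = \frac{2 p}{2} = p$)
$X{\left(U \right)} = 2 - U$
$d{\left(m \right)} = 2 + \frac{5}{m}$ ($d{\left(m \right)} = 2 - - \frac{5}{m} = 2 + \frac{5}{m}$)
$V{\left(D \right)} = \frac{-160 + 16 D}{D}$ ($V{\left(D \right)} = \frac{16 \left(-10 + D\right)}{D} = \frac{-160 + 16 D}{D}$)
$V{\left(d{\left(K{\left(3,q \right)} \right)} \right)} - \frac{1}{-3526} = \left(16 - \frac{160}{2 + \frac{5}{3}}\right) - \frac{1}{-3526} = \left(16 - \frac{160}{2 + 5 \cdot \frac{1}{3}}\right) - - \frac{1}{3526} = \left(16 - \frac{160}{2 + \frac{5}{3}}\right) + \frac{1}{3526} = \left(16 - \frac{160}{\frac{11}{3}}\right) + \frac{1}{3526} = \left(16 - \frac{480}{11}\right) + \frac{1}{3526} = - \frac{304}{11} + \frac{1}{3526} = - \frac{1071893}{38786}$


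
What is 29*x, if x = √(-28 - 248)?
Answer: 58*I*√69 ≈ 481.78*I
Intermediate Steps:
x = 2*I*√69 (x = √(-276) = 2*I*√69 ≈ 16.613*I)
29*x = 29*(2*I*√69) = 58*I*√69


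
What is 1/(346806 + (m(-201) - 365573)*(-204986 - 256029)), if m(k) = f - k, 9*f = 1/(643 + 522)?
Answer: 2097/353223543660239 ≈ 5.9368e-12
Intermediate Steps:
f = 1/10485 (f = 1/(9*(643 + 522)) = (⅑)/1165 = (⅑)*(1/1165) = 1/10485 ≈ 9.5374e-5)
m(k) = 1/10485 - k
1/(346806 + (m(-201) - 365573)*(-204986 - 256029)) = 1/(346806 + ((1/10485 - 1*(-201)) - 365573)*(-204986 - 256029)) = 1/(346806 + ((1/10485 + 201) - 365573)*(-461015)) = 1/(346806 + (2107486/10485 - 365573)*(-461015)) = 1/(346806 - 3830925419/10485*(-461015)) = 1/(346806 + 353222816408057/2097) = 1/(353223543660239/2097) = 2097/353223543660239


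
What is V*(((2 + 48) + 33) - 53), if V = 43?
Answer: 1290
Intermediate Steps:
V*(((2 + 48) + 33) - 53) = 43*(((2 + 48) + 33) - 53) = 43*((50 + 33) - 53) = 43*(83 - 53) = 43*30 = 1290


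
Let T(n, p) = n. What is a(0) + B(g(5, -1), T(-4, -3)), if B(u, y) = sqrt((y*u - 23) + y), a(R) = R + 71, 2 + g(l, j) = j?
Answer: 71 + I*sqrt(15) ≈ 71.0 + 3.873*I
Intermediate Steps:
g(l, j) = -2 + j
a(R) = 71 + R
B(u, y) = sqrt(-23 + y + u*y) (B(u, y) = sqrt((u*y - 23) + y) = sqrt((-23 + u*y) + y) = sqrt(-23 + y + u*y))
a(0) + B(g(5, -1), T(-4, -3)) = (71 + 0) + sqrt(-23 - 4 + (-2 - 1)*(-4)) = 71 + sqrt(-23 - 4 - 3*(-4)) = 71 + sqrt(-23 - 4 + 12) = 71 + sqrt(-15) = 71 + I*sqrt(15)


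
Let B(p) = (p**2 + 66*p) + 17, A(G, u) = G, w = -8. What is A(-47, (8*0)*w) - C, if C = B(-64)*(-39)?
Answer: -4376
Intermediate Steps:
B(p) = 17 + p**2 + 66*p
C = 4329 (C = (17 + (-64)**2 + 66*(-64))*(-39) = (17 + 4096 - 4224)*(-39) = -111*(-39) = 4329)
A(-47, (8*0)*w) - C = -47 - 1*4329 = -47 - 4329 = -4376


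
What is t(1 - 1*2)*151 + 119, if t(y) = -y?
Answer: 270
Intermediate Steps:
t(1 - 1*2)*151 + 119 = -(1 - 1*2)*151 + 119 = -(1 - 2)*151 + 119 = -1*(-1)*151 + 119 = 1*151 + 119 = 151 + 119 = 270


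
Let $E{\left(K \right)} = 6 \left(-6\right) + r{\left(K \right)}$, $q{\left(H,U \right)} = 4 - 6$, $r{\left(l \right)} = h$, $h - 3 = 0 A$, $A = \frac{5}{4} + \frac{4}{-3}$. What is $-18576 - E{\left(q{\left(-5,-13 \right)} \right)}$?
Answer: $-18543$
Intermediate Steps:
$A = - \frac{1}{12}$ ($A = 5 \cdot \frac{1}{4} + 4 \left(- \frac{1}{3}\right) = \frac{5}{4} - \frac{4}{3} = - \frac{1}{12} \approx -0.083333$)
$h = 3$ ($h = 3 + 0 \left(- \frac{1}{12}\right) = 3 + 0 = 3$)
$r{\left(l \right)} = 3$
$q{\left(H,U \right)} = -2$ ($q{\left(H,U \right)} = 4 - 6 = -2$)
$E{\left(K \right)} = -33$ ($E{\left(K \right)} = 6 \left(-6\right) + 3 = -36 + 3 = -33$)
$-18576 - E{\left(q{\left(-5,-13 \right)} \right)} = -18576 - -33 = -18576 + 33 = -18543$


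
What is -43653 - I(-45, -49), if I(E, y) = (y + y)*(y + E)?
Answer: -52865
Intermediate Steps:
I(E, y) = 2*y*(E + y) (I(E, y) = (2*y)*(E + y) = 2*y*(E + y))
-43653 - I(-45, -49) = -43653 - 2*(-49)*(-45 - 49) = -43653 - 2*(-49)*(-94) = -43653 - 1*9212 = -43653 - 9212 = -52865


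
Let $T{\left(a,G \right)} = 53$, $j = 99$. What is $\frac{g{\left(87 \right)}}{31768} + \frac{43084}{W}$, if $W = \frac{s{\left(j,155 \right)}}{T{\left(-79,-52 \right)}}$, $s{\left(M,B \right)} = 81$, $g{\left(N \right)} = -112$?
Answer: $\frac{9067586758}{321651} \approx 28191.0$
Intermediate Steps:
$W = \frac{81}{53} \approx 1.5283$
$\frac{g{\left(87 \right)}}{31768} + \frac{43084}{W} = - \frac{112}{31768} + \frac{43084}{\frac{81}{53}} = \left(-112\right) \frac{1}{31768} + 43084 \cdot \frac{53}{81} = - \frac{14}{3971} + \frac{2283452}{81} = \frac{9067586758}{321651}$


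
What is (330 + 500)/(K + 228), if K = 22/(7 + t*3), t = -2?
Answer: 83/25 ≈ 3.3200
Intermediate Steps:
K = 22 (K = 22/(7 - 2*3) = 22/(7 - 6) = 22/1 = 22*1 = 22)
(330 + 500)/(K + 228) = (330 + 500)/(22 + 228) = 830/250 = 830*(1/250) = 83/25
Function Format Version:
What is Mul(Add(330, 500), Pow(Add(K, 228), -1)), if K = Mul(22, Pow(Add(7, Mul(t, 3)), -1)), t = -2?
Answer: Rational(83, 25) ≈ 3.3200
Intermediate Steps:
K = 22 (K = Mul(22, Pow(Add(7, Mul(-2, 3)), -1)) = Mul(22, Pow(Add(7, -6), -1)) = Mul(22, Pow(1, -1)) = Mul(22, 1) = 22)
Mul(Add(330, 500), Pow(Add(K, 228), -1)) = Mul(Add(330, 500), Pow(Add(22, 228), -1)) = Mul(830, Pow(250, -1)) = Mul(830, Rational(1, 250)) = Rational(83, 25)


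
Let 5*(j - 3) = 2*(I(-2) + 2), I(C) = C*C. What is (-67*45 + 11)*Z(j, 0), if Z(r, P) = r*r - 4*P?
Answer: -2189916/25 ≈ -87597.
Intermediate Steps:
I(C) = C²
j = 27/5 (j = 3 + (2*((-2)² + 2))/5 = 3 + (2*(4 + 2))/5 = 3 + (2*6)/5 = 3 + (⅕)*12 = 3 + 12/5 = 27/5 ≈ 5.4000)
Z(r, P) = r² - 4*P
(-67*45 + 11)*Z(j, 0) = (-67*45 + 11)*((27/5)² - 4*0) = (-3015 + 11)*(729/25 + 0) = -3004*729/25 = -2189916/25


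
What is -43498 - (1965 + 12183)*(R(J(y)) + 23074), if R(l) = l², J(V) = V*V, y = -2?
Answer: -326720818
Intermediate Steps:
J(V) = V²
-43498 - (1965 + 12183)*(R(J(y)) + 23074) = -43498 - (1965 + 12183)*(((-2)²)² + 23074) = -43498 - 14148*(4² + 23074) = -43498 - 14148*(16 + 23074) = -43498 - 14148*23090 = -43498 - 1*326677320 = -43498 - 326677320 = -326720818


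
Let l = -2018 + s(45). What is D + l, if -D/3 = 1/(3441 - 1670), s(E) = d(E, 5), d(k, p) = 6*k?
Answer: -3095711/1771 ≈ -1748.0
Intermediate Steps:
s(E) = 6*E
D = -3/1771 (D = -3/(3441 - 1670) = -3/1771 ≈ -0.0016940)
l = -1748 (l = -2018 + 6*45 = -2018 + 270 = -1748)
D + l = -3/1771 - 1748 = -3095711/1771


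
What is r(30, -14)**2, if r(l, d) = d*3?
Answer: 1764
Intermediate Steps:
r(l, d) = 3*d
r(30, -14)**2 = (3*(-14))**2 = (-42)**2 = 1764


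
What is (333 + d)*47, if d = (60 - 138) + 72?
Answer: 15369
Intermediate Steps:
d = -6 (d = -78 + 72 = -6)
(333 + d)*47 = (333 - 6)*47 = 327*47 = 15369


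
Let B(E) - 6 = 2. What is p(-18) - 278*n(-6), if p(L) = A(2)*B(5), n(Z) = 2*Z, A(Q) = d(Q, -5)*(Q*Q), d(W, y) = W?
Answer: 3400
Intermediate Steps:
B(E) = 8 (B(E) = 6 + 2 = 8)
A(Q) = Q³ (A(Q) = Q*(Q*Q) = Q*Q² = Q³)
p(L) = 64 (p(L) = 2³*8 = 8*8 = 64)
p(-18) - 278*n(-6) = 64 - 556*(-6) = 64 - 278*(-12) = 64 + 3336 = 3400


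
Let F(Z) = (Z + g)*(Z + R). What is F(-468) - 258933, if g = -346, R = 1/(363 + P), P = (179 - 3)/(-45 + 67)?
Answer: 45268235/371 ≈ 1.2202e+5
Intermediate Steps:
P = 8 (P = 176/22 = 176*(1/22) = 8)
R = 1/371 (R = 1/(363 + 8) = 1/371 ≈ 0.0026954)
F(Z) = (-346 + Z)*(1/371 + Z) (F(Z) = (Z - 346)*(Z + 1/371) = (-346 + Z)*(1/371 + Z))
F(-468) - 258933 = (-346/371 + (-468)**2 - 128365/371*(-468)) - 258933 = (-346/371 + 219024 + 60074820/371) - 258933 = 141332378/371 - 258933 = 45268235/371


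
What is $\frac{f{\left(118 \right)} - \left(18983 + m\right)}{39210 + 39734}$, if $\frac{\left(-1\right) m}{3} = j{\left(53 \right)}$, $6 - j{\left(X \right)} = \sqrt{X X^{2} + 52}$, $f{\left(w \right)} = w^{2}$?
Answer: $- \frac{5041}{78944} - \frac{3 \sqrt{148929}}{78944} \approx -0.078521$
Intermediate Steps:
$j{\left(X \right)} = 6 - \sqrt{52 + X^{3}}$ ($j{\left(X \right)} = 6 - \sqrt{X X^{2} + 52} = 6 - \sqrt{X^{3} + 52} = 6 - \sqrt{52 + X^{3}}$)
$m = -18 + 3 \sqrt{148929}$ ($m = - 3 \left(6 - \sqrt{52 + 53^{3}}\right) = - 3 \left(6 - \sqrt{52 + 148877}\right) = - 3 \left(6 - \sqrt{148929}\right) = -18 + 3 \sqrt{148929} \approx 1139.7$)
$\frac{f{\left(118 \right)} - \left(18983 + m\right)}{39210 + 39734} = \frac{118^{2} - \left(18965 + 3 \sqrt{148929}\right)}{39210 + 39734} = \frac{13924 - \left(18965 + 3 \sqrt{148929}\right)}{78944} = \left(13924 - \left(18965 + 3 \sqrt{148929}\right)\right) \frac{1}{78944} = \left(-5041 - 3 \sqrt{148929}\right) \frac{1}{78944} = - \frac{5041}{78944} - \frac{3 \sqrt{148929}}{78944}$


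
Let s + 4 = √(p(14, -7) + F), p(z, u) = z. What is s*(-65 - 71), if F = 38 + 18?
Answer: 544 - 136*√70 ≈ -593.86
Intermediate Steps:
F = 56
s = -4 + √70 (s = -4 + √(14 + 56) = -4 + √70 ≈ 4.3666)
s*(-65 - 71) = (-4 + √70)*(-65 - 71) = (-4 + √70)*(-136) = 544 - 136*√70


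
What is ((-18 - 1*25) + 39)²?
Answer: 16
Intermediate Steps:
((-18 - 1*25) + 39)² = ((-18 - 25) + 39)² = (-43 + 39)² = (-4)² = 16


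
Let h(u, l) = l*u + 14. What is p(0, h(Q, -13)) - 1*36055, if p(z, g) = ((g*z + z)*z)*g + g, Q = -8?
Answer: -35937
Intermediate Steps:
h(u, l) = 14 + l*u
p(z, g) = g + g*z*(z + g*z) (p(z, g) = ((z + g*z)*z)*g + g = (z*(z + g*z))*g + g = g*z*(z + g*z) + g = g + g*z*(z + g*z))
p(0, h(Q, -13)) - 1*36055 = (14 - 13*(-8))*(1 + 0² + (14 - 13*(-8))*0²) - 1*36055 = (14 + 104)*(1 + 0 + (14 + 104)*0) - 36055 = 118*(1 + 0 + 118*0) - 36055 = 118*(1 + 0 + 0) - 36055 = 118*1 - 36055 = 118 - 36055 = -35937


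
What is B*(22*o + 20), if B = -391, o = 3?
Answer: -33626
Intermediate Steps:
B*(22*o + 20) = -391*(22*3 + 20) = -391*(66 + 20) = -391*86 = -33626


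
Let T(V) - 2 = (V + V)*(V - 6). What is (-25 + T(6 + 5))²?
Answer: 7569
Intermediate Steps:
T(V) = 2 + 2*V*(-6 + V) (T(V) = 2 + (V + V)*(V - 6) = 2 + (2*V)*(-6 + V) = 2 + 2*V*(-6 + V))
(-25 + T(6 + 5))² = (-25 + (2 - 12*(6 + 5) + 2*(6 + 5)²))² = (-25 + (2 - 12*11 + 2*11²))² = (-25 + (2 - 132 + 2*121))² = (-25 + (2 - 132 + 242))² = (-25 + 112)² = 87² = 7569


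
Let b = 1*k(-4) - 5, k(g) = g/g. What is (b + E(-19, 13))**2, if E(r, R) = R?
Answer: 81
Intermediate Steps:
k(g) = 1
b = -4 (b = 1*1 - 5 = 1 - 5 = -4)
(b + E(-19, 13))**2 = (-4 + 13)**2 = 9**2 = 81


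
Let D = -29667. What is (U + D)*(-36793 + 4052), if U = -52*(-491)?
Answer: 135384035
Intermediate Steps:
U = 25532
(U + D)*(-36793 + 4052) = (25532 - 29667)*(-36793 + 4052) = -4135*(-32741) = 135384035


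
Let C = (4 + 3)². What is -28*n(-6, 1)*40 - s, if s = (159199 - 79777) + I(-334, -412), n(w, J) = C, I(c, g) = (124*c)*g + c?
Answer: -17197360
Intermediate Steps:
I(c, g) = c + 124*c*g (I(c, g) = 124*c*g + c = c + 124*c*g)
C = 49 (C = 7² = 49)
n(w, J) = 49
s = 17142480 (s = (159199 - 79777) - 334*(1 + 124*(-412)) = 79422 - 334*(1 - 51088) = 79422 - 334*(-51087) = 79422 + 17063058 = 17142480)
-28*n(-6, 1)*40 - s = -28*49*40 - 1*17142480 = -1372*40 - 17142480 = -54880 - 17142480 = -17197360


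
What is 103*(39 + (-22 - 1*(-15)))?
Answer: 3296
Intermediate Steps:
103*(39 + (-22 - 1*(-15))) = 103*(39 + (-22 + 15)) = 103*(39 - 7) = 103*32 = 3296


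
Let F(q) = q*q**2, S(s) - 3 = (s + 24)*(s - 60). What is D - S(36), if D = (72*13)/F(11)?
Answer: 1913583/1331 ≈ 1437.7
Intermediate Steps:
S(s) = 3 + (-60 + s)*(24 + s) (S(s) = 3 + (s + 24)*(s - 60) = 3 + (24 + s)*(-60 + s) = 3 + (-60 + s)*(24 + s))
F(q) = q**3
D = 936/1331 (D = (72*13)/(11**3) = 936/1331 ≈ 0.70323)
D - S(36) = 936/1331 - (-1437 + 36**2 - 36*36) = 936/1331 - (-1437 + 1296 - 1296) = 936/1331 - 1*(-1437) = 936/1331 + 1437 = 1913583/1331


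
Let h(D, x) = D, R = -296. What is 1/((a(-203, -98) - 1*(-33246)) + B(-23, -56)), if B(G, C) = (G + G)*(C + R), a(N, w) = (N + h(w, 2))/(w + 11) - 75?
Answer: 87/4294882 ≈ 2.0257e-5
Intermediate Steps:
a(N, w) = -75 + (N + w)/(11 + w) (a(N, w) = (N + w)/(w + 11) - 75 = (N + w)/(11 + w) - 75 = -75 + (N + w)/(11 + w))
B(G, C) = 2*G*(-296 + C) (B(G, C) = (G + G)*(C - 296) = (2*G)*(-296 + C) = 2*G*(-296 + C))
1/((a(-203, -98) - 1*(-33246)) + B(-23, -56)) = 1/(((-825 - 203 - 74*(-98))/(11 - 98) - 1*(-33246)) + 2*(-23)*(-296 - 56)) = 1/(((-825 - 203 + 7252)/(-87) + 33246) + 2*(-23)*(-352)) = 1/((-1/87*6224 + 33246) + 16192) = 1/((-6224/87 + 33246) + 16192) = 1/(2886178/87 + 16192) = 1/(4294882/87) = 87/4294882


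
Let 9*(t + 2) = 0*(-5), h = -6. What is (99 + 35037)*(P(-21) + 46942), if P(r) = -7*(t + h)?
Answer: 1651321728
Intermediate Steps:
t = -2 (t = -2 + (0*(-5))/9 = -2 + (⅑)*0 = -2 + 0 = -2)
P(r) = 56 (P(r) = -7*(-2 - 6) = -7*(-8) = 56)
(99 + 35037)*(P(-21) + 46942) = (99 + 35037)*(56 + 46942) = 35136*46998 = 1651321728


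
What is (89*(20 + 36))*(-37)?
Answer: -184408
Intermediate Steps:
(89*(20 + 36))*(-37) = (89*56)*(-37) = 4984*(-37) = -184408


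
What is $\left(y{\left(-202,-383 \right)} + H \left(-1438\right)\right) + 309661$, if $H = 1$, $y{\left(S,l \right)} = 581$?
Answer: $308804$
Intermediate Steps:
$\left(y{\left(-202,-383 \right)} + H \left(-1438\right)\right) + 309661 = \left(581 + 1 \left(-1438\right)\right) + 309661 = \left(581 - 1438\right) + 309661 = -857 + 309661 = 308804$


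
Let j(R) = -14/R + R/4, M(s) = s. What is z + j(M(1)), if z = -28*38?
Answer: -4311/4 ≈ -1077.8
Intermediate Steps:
z = -1064
j(R) = -14/R + R/4 (j(R) = -14/R + R*(¼) = -14/R + R/4)
z + j(M(1)) = -1064 + (-14/1 + (¼)*1) = -1064 + (-14*1 + ¼) = -1064 + (-14 + ¼) = -1064 - 55/4 = -4311/4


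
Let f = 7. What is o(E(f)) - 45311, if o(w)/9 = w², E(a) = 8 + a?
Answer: -43286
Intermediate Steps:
o(w) = 9*w²
o(E(f)) - 45311 = 9*(8 + 7)² - 45311 = 9*15² - 45311 = 9*225 - 45311 = 2025 - 45311 = -43286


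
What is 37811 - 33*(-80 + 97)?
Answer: 37250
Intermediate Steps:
37811 - 33*(-80 + 97) = 37811 - 33*17 = 37811 - 1*561 = 37811 - 561 = 37250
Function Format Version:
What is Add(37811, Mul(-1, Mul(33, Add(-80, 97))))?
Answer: 37250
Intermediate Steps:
Add(37811, Mul(-1, Mul(33, Add(-80, 97)))) = Add(37811, Mul(-1, Mul(33, 17))) = Add(37811, Mul(-1, 561)) = Add(37811, -561) = 37250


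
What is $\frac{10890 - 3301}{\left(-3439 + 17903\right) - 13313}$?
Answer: $\frac{7589}{1151} \approx 6.5934$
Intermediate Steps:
$\frac{10890 - 3301}{\left(-3439 + 17903\right) - 13313} = \frac{7589}{14464 - 13313} = \frac{7589}{1151}$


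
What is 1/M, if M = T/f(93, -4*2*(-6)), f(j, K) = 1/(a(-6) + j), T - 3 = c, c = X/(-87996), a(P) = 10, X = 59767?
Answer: 87996/21034763 ≈ 0.0041834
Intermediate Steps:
c = -59767/87996 (c = 59767/(-87996) = 59767*(-1/87996) = -59767/87996 ≈ -0.67920)
T = 204221/87996 (T = 3 - 59767/87996 = 204221/87996 ≈ 2.3208)
f(j, K) = 1/(10 + j)
M = 21034763/87996 (M = 204221/(87996*(1/(10 + 93))) = 204221/(87996*(1/103)) = (204221/87996)*103 = 21034763/87996 ≈ 239.04)
1/M = 1/(21034763/87996) = 87996/21034763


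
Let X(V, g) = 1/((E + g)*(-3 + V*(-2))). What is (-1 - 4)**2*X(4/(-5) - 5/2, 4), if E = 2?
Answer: 125/108 ≈ 1.1574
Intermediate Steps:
X(V, g) = 1/((-3 - 2*V)*(2 + g)) (X(V, g) = 1/((2 + g)*(-3 + V*(-2))) = 1/((2 + g)*(-3 - 2*V)) = 1/((-3 - 2*V)*(2 + g)))
(-1 - 4)**2*X(4/(-5) - 5/2, 4) = (-1 - 4)**2*(-1/(6 + 3*4 + 4*(4/(-5) - 5/2) + 2*(4/(-5) - 5/2)*4)) = (-5)**2*(-1/(6 + 12 + 4*(4*(-1/5) - 5*1/2) + 2*(4*(-1/5) - 5*1/2)*4)) = 25*(-1/(6 + 12 + 4*(-4/5 - 5/2) + 2*(-4/5 - 5/2)*4)) = 25*(-1/(6 + 12 + 4*(-33/10) + 2*(-33/10)*4)) = 25*(-1/(6 + 12 - 66/5 - 132/5)) = 25*(-1/(-108/5)) = 25*(-1*(-5/108)) = 25*(5/108) = 125/108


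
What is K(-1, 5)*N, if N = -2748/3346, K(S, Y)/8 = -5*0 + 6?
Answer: -65952/1673 ≈ -39.421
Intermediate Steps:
K(S, Y) = 48 (K(S, Y) = 8*(-5*0 + 6) = 8*(0 + 6) = 8*6 = 48)
N = -1374/1673 (N = -2748*1/3346 = -1374/1673 ≈ -0.82128)
K(-1, 5)*N = 48*(-1374/1673) = -65952/1673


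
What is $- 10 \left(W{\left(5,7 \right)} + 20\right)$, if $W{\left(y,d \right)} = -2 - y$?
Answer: $-130$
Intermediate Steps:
$- 10 \left(W{\left(5,7 \right)} + 20\right) = - 10 \left(\left(-2 - 5\right) + 20\right) = - 10 \left(-7 + 20\right) = \left(-10\right) 13 = -130$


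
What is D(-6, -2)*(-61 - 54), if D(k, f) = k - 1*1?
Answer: 805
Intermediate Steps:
D(k, f) = -1 + k (D(k, f) = k - 1 = -1 + k)
D(-6, -2)*(-61 - 54) = (-1 - 6)*(-61 - 54) = -7*(-115) = 805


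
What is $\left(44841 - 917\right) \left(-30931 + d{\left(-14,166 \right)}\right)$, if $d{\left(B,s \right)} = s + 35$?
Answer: $-1349784520$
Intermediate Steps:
$d{\left(B,s \right)} = 35 + s$
$\left(44841 - 917\right) \left(-30931 + d{\left(-14,166 \right)}\right) = \left(44841 - 917\right) \left(-30931 + \left(35 + 166\right)\right) = 43924 \left(-30931 + 201\right) = 43924 \left(-30730\right) = -1349784520$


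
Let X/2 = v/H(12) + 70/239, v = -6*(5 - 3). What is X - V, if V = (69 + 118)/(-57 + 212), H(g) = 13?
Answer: -1187989/481585 ≈ -2.4668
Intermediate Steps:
V = 187/155 ≈ 1.2065
v = -12 (v = -6*2 = -12)
X = -3916/3107 (X = 2*(-12/13 + 70/239) = 2*(-1958/3107) = -3916/3107 ≈ -1.2604)
X - V = -3916/3107 - 1*187/155 = -3916/3107 - 187/155 = -1187989/481585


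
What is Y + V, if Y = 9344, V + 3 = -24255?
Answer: -14914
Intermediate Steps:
V = -24258 (V = -3 - 24255 = -24258)
Y + V = 9344 - 24258 = -14914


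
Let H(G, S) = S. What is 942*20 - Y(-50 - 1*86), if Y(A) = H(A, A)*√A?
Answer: 18840 + 272*I*√34 ≈ 18840.0 + 1586.0*I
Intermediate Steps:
Y(A) = A^(3/2) (Y(A) = A*√A = A^(3/2))
942*20 - Y(-50 - 1*86) = 942*20 - (-50 - 1*86)^(3/2) = 18840 - (-50 - 86)^(3/2) = 18840 - (-136)^(3/2) = 18840 - (-272)*I*√34 = 18840 + 272*I*√34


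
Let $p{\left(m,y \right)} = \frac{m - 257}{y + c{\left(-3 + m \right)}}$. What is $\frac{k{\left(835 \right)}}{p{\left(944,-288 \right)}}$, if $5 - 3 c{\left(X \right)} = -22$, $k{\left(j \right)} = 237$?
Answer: $- \frac{22041}{229} \approx -96.249$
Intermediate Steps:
$c{\left(X \right)} = 9$ ($c{\left(X \right)} = \frac{5}{3} - - \frac{22}{3} = \frac{5}{3} + \frac{22}{3} = 9$)
$p{\left(m,y \right)} = \frac{-257 + m}{9 + y}$ ($p{\left(m,y \right)} = \frac{m - 257}{y + 9} = \frac{-257 + m}{9 + y}$)
$\frac{k{\left(835 \right)}}{p{\left(944,-288 \right)}} = \frac{237}{\frac{1}{9 - 288} \left(-257 + 944\right)} = \frac{237}{\frac{1}{-279} \cdot 687} = \frac{237}{\left(- \frac{1}{279}\right) 687} = \frac{237}{- \frac{229}{93}} = 237 \left(- \frac{93}{229}\right) = - \frac{22041}{229}$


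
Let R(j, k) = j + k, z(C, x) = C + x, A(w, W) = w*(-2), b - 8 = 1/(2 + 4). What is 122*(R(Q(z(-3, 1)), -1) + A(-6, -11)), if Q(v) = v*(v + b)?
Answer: -488/3 ≈ -162.67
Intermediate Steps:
b = 49/6 (b = 8 + 1/(2 + 4) = 8 + 1/6 = 49/6 ≈ 8.1667)
A(w, W) = -2*w
Q(v) = v*(49/6 + v) (Q(v) = v*(v + 49/6) = v*(49/6 + v))
122*(R(Q(z(-3, 1)), -1) + A(-6, -11)) = 122*(((-3 + 1)*(49 + 6*(-3 + 1))/6 - 1) - 2*(-6)) = 122*(((1/6)*(-2)*(49 + 6*(-2)) - 1) + 12) = 122*(((1/6)*(-2)*(49 - 12) - 1) + 12) = 122*(((1/6)*(-2)*37 - 1) + 12) = 122*((-37/3 - 1) + 12) = 122*(-40/3 + 12) = 122*(-4/3) = -488/3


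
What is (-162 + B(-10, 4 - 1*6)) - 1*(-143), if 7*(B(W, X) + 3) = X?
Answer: -156/7 ≈ -22.286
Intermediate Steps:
B(W, X) = -3 + X/7
(-162 + B(-10, 4 - 1*6)) - 1*(-143) = (-162 + (-3 + (4 - 1*6)/7)) - 1*(-143) = (-162 + (-3 + (4 - 6)/7)) + 143 = (-162 + (-3 + (⅐)*(-2))) + 143 = (-162 + (-3 - 2/7)) + 143 = (-162 - 23/7) + 143 = -1157/7 + 143 = -156/7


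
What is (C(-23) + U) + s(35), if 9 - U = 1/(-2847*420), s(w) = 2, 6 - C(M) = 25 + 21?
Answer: -34676459/1195740 ≈ -29.000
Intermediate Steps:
C(M) = -40 (C(M) = 6 - (25 + 21) = 6 - 1*46 = 6 - 46 = -40)
U = 10761661/1195740 (U = 9 - 1/((-2847)*420) = 9 - (-1)/(2847*420) = 9 - 1*(-1/1195740) = 9 + 1/1195740 = 10761661/1195740 ≈ 9.0000)
(C(-23) + U) + s(35) = (-40 + 10761661/1195740) + 2 = -37067939/1195740 + 2 = -34676459/1195740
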